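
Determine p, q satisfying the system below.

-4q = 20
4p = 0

(0, -5)

Forward elimination on [A|b]:
R1 <-> R2   (pivot in column 1 was zero)
[ 4   0   0 ]
[ 0  -4  20 ]
Row echelon form:
[ 4   0  |   0 ]
[ 0  -4  |  20 ]
Back-substitution:
q = (20) / -4 = -5
p = (0) / 4 = 0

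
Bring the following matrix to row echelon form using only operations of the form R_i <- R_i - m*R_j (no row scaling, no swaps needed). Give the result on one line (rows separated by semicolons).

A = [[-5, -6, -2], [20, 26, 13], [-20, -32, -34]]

REF = [-5 -6 -2; 0 2 5; 0 0 -6]

Forward elimination:
R2 <- R2 - (-4)*R1:  [ 0  2  5 ]
R3 <- R3 - (4)*R1:  [   0   -8  -26 ]
R3 <- R3 - (-4)*R2:  [  0   0  -6 ]
Row echelon form:
[ -5  -6  -2 ]
[  0   2   5 ]
[  0   0  -6 ]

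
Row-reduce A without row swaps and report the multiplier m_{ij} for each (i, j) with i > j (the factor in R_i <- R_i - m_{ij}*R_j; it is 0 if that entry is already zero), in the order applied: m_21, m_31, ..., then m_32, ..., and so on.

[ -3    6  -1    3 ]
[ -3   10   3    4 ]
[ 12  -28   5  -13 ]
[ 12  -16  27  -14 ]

Forward elimination:
R2 <- R2 - (1)*R1:  [ 0  4  4  1 ]
R3 <- R3 - (-4)*R1:  [  0  -4   1  -1 ]
R4 <- R4 - (-4)*R1:  [  0   8  23  -2 ]
R3 <- R3 - (-1)*R2:  [ 0  0  5  0 ]
R4 <- R4 - (2)*R2:  [  0   0  15  -4 ]
R4 <- R4 - (3)*R3:  [  0   0   0  -4 ]
Multipliers (in order of application): m_{21} = 1, m_{31} = -4, m_{41} = -4, m_{32} = -1, m_{42} = 2, m_{43} = 3

multipliers: 1, -4, -4, -1, 2, 3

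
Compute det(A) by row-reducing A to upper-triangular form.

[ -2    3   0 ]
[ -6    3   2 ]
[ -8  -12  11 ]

Forward elimination:
R2 <- R2 - (3)*R1:  [  0  -6   2 ]
R3 <- R3 - (4)*R1:  [   0  -24   11 ]
R3 <- R3 - (4)*R2:  [ 0  0  3 ]
Upper-triangular form:
[ -2   3  0 ]
[  0  -6  2 ]
[  0   0  3 ]
det(A) = (-1)^0 * (-2) * (-6) * (3) = 36  (0 row swaps -> sign +1)

det(A) = 36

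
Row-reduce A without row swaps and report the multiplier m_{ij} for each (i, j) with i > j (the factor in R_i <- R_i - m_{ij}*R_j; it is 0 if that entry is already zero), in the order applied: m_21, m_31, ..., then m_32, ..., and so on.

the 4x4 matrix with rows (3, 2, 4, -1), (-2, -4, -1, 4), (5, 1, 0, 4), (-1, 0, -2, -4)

multipliers: -2/3, 5/3, -1/3, 7/8, -1/4, 2/65

Forward elimination:
R2 <- R2 - (-2/3)*R1:  [    0  -8/3   5/3  10/3 ]
R3 <- R3 - (5/3)*R1:  [     0   -7/3  -20/3   17/3 ]
R4 <- R4 - (-1/3)*R1:  [     0    2/3   -2/3  -13/3 ]
R3 <- R3 - (7/8)*R2:  [     0      0  -65/8   11/4 ]
R4 <- R4 - (-1/4)*R2:  [    0     0  -1/4  -7/2 ]
R4 <- R4 - (2/65)*R3:  [       0        0        0  -233/65 ]
Multipliers (in order of application): m_{21} = -2/3, m_{31} = 5/3, m_{41} = -1/3, m_{32} = 7/8, m_{42} = -1/4, m_{43} = 2/65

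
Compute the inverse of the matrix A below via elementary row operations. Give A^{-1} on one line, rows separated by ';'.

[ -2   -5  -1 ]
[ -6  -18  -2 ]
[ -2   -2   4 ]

inverse = [-19/9 11/18 -2/9; 7/9 -5/18 1/18; -2/3 1/6 1/6]

Gauss-Jordan on [A | I]:
R1 <- (1/-2)*R1:  [    1   5/2   1/2  |  -1/2     0     0 ]
R2 <- R2 - (-6)*R1:  [  0  -3   1  |  -3   1   0 ]
R3 <- R3 - (-2)*R1:  [  0   3   5  |  -1   0   1 ]
R2 <- (1/-3)*R2:  [    0     1  -1/3  |     1  -1/3     0 ]
R1 <- R1 - (5/2)*R2:  [   1    0  4/3  |   -3  5/6    0 ]
R3 <- R3 - (3)*R2:  [  0   0   6  |  -4   1   1 ]
R3 <- (1/6)*R3:  [    0     0     1  |  -2/3   1/6   1/6 ]
R1 <- R1 - (4/3)*R3:  [     1      0      0  |  -19/9  11/18   -2/9 ]
R2 <- R2 - (-1/3)*R3:  [     0      1      0  |    7/9  -5/18   1/18 ]
Right block of [I | A^{-1}] is the inverse:
[ -19/9  11/18  -2/9 ]
[   7/9  -5/18  1/18 ]
[  -2/3    1/6   1/6 ]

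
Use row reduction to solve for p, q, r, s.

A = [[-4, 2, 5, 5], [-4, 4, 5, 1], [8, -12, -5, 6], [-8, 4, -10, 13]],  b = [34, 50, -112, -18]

(-4, 4, 4, -2)

Forward elimination on [A|b]:
R2 <- R2 - (1)*R1:  [  0   2   0  -4  16 ]
R3 <- R3 - (-2)*R1:  [   0   -8    5   16  -44 ]
R4 <- R4 - (2)*R1:  [   0    0  -20    3  -86 ]
R3 <- R3 - (-4)*R2:  [  0   0   5   0  20 ]
R4 <- R4 - (-4)*R3:  [  0   0   0   3  -6 ]
Row echelon form:
[ -4  2  5   5  |  34 ]
[  0  2  0  -4  |  16 ]
[  0  0  5   0  |  20 ]
[  0  0  0   3  |  -6 ]
Back-substitution:
s = (-6) / 3 = -2
r = (20) / 5 = 4
q = (16 - (-4)*(-2)) / 2 = 4
p = (34 - (2)*(4) - (5)*(4) - (5)*(-2)) / -4 = -4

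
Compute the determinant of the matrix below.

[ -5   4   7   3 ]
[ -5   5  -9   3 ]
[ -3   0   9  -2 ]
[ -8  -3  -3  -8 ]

Forward elimination:
R2 <- R2 - (1)*R1:  [   0    1  -16    0 ]
R3 <- R3 - (3/5)*R1:  [     0  -12/5   24/5  -19/5 ]
R4 <- R4 - (8/5)*R1:  [     0  -47/5  -71/5  -64/5 ]
R3 <- R3 - (-12/5)*R2:  [      0       0  -168/5   -19/5 ]
R4 <- R4 - (-47/5)*R2:  [      0       0  -823/5   -64/5 ]
R4 <- R4 - (823/168)*R3:  [       0        0        0  977/168 ]
Upper-triangular form:
[ -5  4       7        3 ]
[  0  1     -16        0 ]
[  0  0  -168/5    -19/5 ]
[  0  0       0  977/168 ]
det(A) = (-1)^0 * (-5) * (1) * (-168/5) * (977/168) = 977  (0 row swaps -> sign +1)

det(A) = 977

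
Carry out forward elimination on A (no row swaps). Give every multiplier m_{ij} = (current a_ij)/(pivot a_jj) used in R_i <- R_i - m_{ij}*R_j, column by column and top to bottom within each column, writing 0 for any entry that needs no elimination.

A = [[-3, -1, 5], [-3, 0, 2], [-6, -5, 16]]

Forward elimination:
R2 <- R2 - (1)*R1:  [  0   1  -3 ]
R3 <- R3 - (2)*R1:  [  0  -3   6 ]
R3 <- R3 - (-3)*R2:  [  0   0  -3 ]
Multipliers (in order of application): m_{21} = 1, m_{31} = 2, m_{32} = -3

multipliers: 1, 2, -3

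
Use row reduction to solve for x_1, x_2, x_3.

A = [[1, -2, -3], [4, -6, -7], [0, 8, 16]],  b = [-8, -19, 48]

(3, 4, 1)

Forward elimination on [A|b]:
R2 <- R2 - (4)*R1:  [  0   2   5  13 ]
R3 <- R3 - (4)*R2:  [  0   0  -4  -4 ]
Row echelon form:
[ 1  -2  -3  |  -8 ]
[ 0   2   5  |  13 ]
[ 0   0  -4  |  -4 ]
Back-substitution:
x_3 = (-4) / -4 = 1
x_2 = (13 - (5)*(1)) / 2 = 4
x_1 = (-8 - (-2)*(4) - (-3)*(1)) / 1 = 3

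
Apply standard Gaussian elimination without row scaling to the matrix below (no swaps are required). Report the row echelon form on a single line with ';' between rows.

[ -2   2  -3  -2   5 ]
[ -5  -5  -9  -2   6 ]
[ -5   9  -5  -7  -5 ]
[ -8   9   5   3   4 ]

REF = [-2 2 -3 -2 5; 0 -10 -3/2 3 -13/2; 0 0 19/10 -4/5 -201/10; 0 0 0 699/38 6141/38]

Forward elimination:
R2 <- R2 - (5/2)*R1:  [     0    -10   -3/2      3  -13/2 ]
R3 <- R3 - (5/2)*R1:  [     0      4    5/2     -2  -35/2 ]
R4 <- R4 - (4)*R1:  [   0    1   17   11  -16 ]
R3 <- R3 - (-2/5)*R2:  [       0        0    19/10     -4/5  -201/10 ]
R4 <- R4 - (-1/10)*R2:  [       0        0   337/20   113/10  -333/20 ]
R4 <- R4 - (337/38)*R3:  [       0        0        0   699/38  6141/38 ]
Row echelon form:
[ -2    2     -3      -2        5 ]
[  0  -10   -3/2       3    -13/2 ]
[  0    0  19/10    -4/5  -201/10 ]
[  0    0      0  699/38  6141/38 ]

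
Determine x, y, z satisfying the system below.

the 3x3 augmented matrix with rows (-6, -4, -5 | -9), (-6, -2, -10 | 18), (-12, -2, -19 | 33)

(5, 1, -5)

Forward elimination on [A|b]:
R2 <- R2 - (1)*R1:  [  0   2  -5  27 ]
R3 <- R3 - (2)*R1:  [  0   6  -9  51 ]
R3 <- R3 - (3)*R2:  [   0    0    6  -30 ]
Row echelon form:
[ -6  -4  -5  |   -9 ]
[  0   2  -5  |   27 ]
[  0   0   6  |  -30 ]
Back-substitution:
z = (-30) / 6 = -5
y = (27 - (-5)*(-5)) / 2 = 1
x = (-9 - (-4)*(1) - (-5)*(-5)) / -6 = 5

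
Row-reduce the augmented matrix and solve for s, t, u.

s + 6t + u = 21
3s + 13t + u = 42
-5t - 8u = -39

(0, 3, 3)

Forward elimination on [A|b]:
R2 <- R2 - (3)*R1:  [   0   -5   -2  -21 ]
R3 <- R3 - (1)*R2:  [   0    0   -6  -18 ]
Row echelon form:
[ 1   6   1  |   21 ]
[ 0  -5  -2  |  -21 ]
[ 0   0  -6  |  -18 ]
Back-substitution:
u = (-18) / -6 = 3
t = (-21 - (-2)*(3)) / -5 = 3
s = (21 - (6)*(3) - (1)*(3)) / 1 = 0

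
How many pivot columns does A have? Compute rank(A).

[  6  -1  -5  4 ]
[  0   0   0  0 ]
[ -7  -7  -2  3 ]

rank(A) = 2

Row reduction:
R3 <- R3 - (-7/6)*R1:  [     0  -49/6  -47/6   23/3 ]
R2 <-> R3   (pivot in column 2 was zero)
[ 6     -1     -5     4 ]
[ 0  -49/6  -47/6  23/3 ]
[ 0      0      0     0 ]
Row echelon form:
[ 6     -1     -5     4 ]
[ 0  -49/6  -47/6  23/3 ]
[ 0      0      0     0 ]
Nonzero rows / pivot columns: 2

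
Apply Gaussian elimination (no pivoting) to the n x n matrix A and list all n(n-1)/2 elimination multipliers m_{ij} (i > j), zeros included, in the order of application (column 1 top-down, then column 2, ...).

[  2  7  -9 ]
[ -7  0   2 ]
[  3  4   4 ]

Forward elimination:
R2 <- R2 - (-7/2)*R1:  [     0   49/2  -59/2 ]
R3 <- R3 - (3/2)*R1:  [     0  -13/2   35/2 ]
R3 <- R3 - (-13/49)*R2:  [      0       0  474/49 ]
Multipliers (in order of application): m_{21} = -7/2, m_{31} = 3/2, m_{32} = -13/49

multipliers: -7/2, 3/2, -13/49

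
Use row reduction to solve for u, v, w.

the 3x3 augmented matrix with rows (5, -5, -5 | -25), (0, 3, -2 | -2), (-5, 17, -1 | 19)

Forward elimination on [A|b]:
R3 <- R3 - (-1)*R1:  [  0  12  -6  -6 ]
R3 <- R3 - (4)*R2:  [ 0  0  2  2 ]
Row echelon form:
[ 5  -5  -5  |  -25 ]
[ 0   3  -2  |   -2 ]
[ 0   0   2  |    2 ]
Back-substitution:
w = (2) / 2 = 1
v = (-2 - (-2)*(1)) / 3 = 0
u = (-25 - (-5)*(0) - (-5)*(1)) / 5 = -4

(-4, 0, 1)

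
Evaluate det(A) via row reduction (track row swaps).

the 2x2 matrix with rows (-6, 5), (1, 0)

Forward elimination:
R2 <- R2 - (-1/6)*R1:  [   0  5/6 ]
Upper-triangular form:
[ -6    5 ]
[  0  5/6 ]
det(A) = (-1)^0 * (-6) * (5/6) = -5  (0 row swaps -> sign +1)

det(A) = -5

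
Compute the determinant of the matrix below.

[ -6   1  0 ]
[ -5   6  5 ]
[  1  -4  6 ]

Forward elimination:
R2 <- R2 - (5/6)*R1:  [    0  31/6     5 ]
R3 <- R3 - (-1/6)*R1:  [     0  -23/6      6 ]
R3 <- R3 - (-23/31)*R2:  [      0       0  301/31 ]
Upper-triangular form:
[ -6     1       0 ]
[  0  31/6       5 ]
[  0     0  301/31 ]
det(A) = (-1)^0 * (-6) * (31/6) * (301/31) = -301  (0 row swaps -> sign +1)

det(A) = -301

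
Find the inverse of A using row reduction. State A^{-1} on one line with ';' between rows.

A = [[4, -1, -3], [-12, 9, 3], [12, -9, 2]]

Gauss-Jordan on [A | I]:
R1 <- (1/4)*R1:  [    1  -1/4  -3/4  |   1/4     0     0 ]
R2 <- R2 - (-12)*R1:  [  0   6  -6  |   3   1   0 ]
R3 <- R3 - (12)*R1:  [  0  -6  11  |  -3   0   1 ]
R2 <- (1/6)*R2:  [   0    1   -1  |  1/2  1/6    0 ]
R1 <- R1 - (-1/4)*R2:  [    1     0    -1  |   3/8  1/24     0 ]
R3 <- R3 - (-6)*R2:  [ 0  0  5  |  0  1  1 ]
R3 <- (1/5)*R3:  [   0    0    1  |    0  1/5  1/5 ]
R1 <- R1 - (-1)*R3:  [      1       0       0  |     3/8  29/120     1/5 ]
R2 <- R2 - (-1)*R3:  [     0      1      0  |    1/2  11/30    1/5 ]
Right block of [I | A^{-1}] is the inverse:
[ 3/8  29/120  1/5 ]
[ 1/2   11/30  1/5 ]
[   0     1/5  1/5 ]

inverse = [3/8 29/120 1/5; 1/2 11/30 1/5; 0 1/5 1/5]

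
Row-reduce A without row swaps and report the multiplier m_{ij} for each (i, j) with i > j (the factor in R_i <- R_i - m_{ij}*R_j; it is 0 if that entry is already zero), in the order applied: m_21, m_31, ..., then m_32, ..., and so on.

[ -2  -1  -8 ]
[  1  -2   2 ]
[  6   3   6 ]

Forward elimination:
R2 <- R2 - (-1/2)*R1:  [    0  -5/2    -2 ]
R3 <- R3 - (-3)*R1:  [   0    0  -18 ]
R3: entry in column 2 is already 0 -> m_{32} = 0 (no row operation needed)
Multipliers (in order of application): m_{21} = -1/2, m_{31} = -3, m_{32} = 0

multipliers: -1/2, -3, 0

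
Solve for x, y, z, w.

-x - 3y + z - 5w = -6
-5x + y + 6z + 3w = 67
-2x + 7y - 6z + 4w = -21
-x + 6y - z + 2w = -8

(-5, -3, 5, 5)

Forward elimination on [A|b]:
R2 <- R2 - (5)*R1:  [  0  16   1  28  97 ]
R3 <- R3 - (2)*R1:  [  0  13  -8  14  -9 ]
R4 <- R4 - (1)*R1:  [  0   9  -2   7  -2 ]
R3 <- R3 - (13/16)*R2:  [        0         0   -141/16     -35/4  -1405/16 ]
R4 <- R4 - (9/16)*R2:  [       0        0   -41/16    -35/4  -905/16 ]
R4 <- R4 - (41/141)*R3:  [         0          0          0   -875/141  -4375/141 ]
Row echelon form:
[ -1  -3        1        -5  |         -6 ]
[  0  16        1        28  |         97 ]
[  0   0  -141/16     -35/4  |   -1405/16 ]
[  0   0        0  -875/141  |  -4375/141 ]
Back-substitution:
w = (-4375/141) / (-875/141) = 5
z = (-1405/16 - (-35/4)*(5)) / (-141/16) = 5
y = (97 - (1)*(5) - (28)*(5)) / 16 = -3
x = (-6 - (-3)*(-3) - (1)*(5) - (-5)*(5)) / -1 = -5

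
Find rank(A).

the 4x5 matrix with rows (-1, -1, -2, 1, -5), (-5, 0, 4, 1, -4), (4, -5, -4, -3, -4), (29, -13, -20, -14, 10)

rank(A) = 3

Row reduction:
R2 <- R2 - (5)*R1:  [  0   5  14  -4  21 ]
R3 <- R3 - (-4)*R1:  [   0   -9  -12    1  -24 ]
R4 <- R4 - (-29)*R1:  [    0   -42   -78    15  -135 ]
R3 <- R3 - (-9/5)*R2:  [     0      0   66/5  -31/5   69/5 ]
R4 <- R4 - (-42/5)*R2:  [     0      0  198/5  -93/5  207/5 ]
R4 <- R4 - (3)*R3:  [ 0  0  0  0  0 ]
Row echelon form:
[ -1  -1    -2      1    -5 ]
[  0   5    14     -4    21 ]
[  0   0  66/5  -31/5  69/5 ]
[  0   0     0      0     0 ]
Nonzero rows / pivot columns: 3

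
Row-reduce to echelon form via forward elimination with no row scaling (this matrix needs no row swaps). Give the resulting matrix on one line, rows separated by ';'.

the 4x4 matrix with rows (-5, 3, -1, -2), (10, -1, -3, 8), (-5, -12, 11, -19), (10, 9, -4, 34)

Forward elimination:
R2 <- R2 - (-2)*R1:  [  0   5  -5   4 ]
R3 <- R3 - (1)*R1:  [   0  -15   12  -17 ]
R4 <- R4 - (-2)*R1:  [  0  15  -6  30 ]
R3 <- R3 - (-3)*R2:  [  0   0  -3  -5 ]
R4 <- R4 - (3)*R2:  [  0   0   9  18 ]
R4 <- R4 - (-3)*R3:  [ 0  0  0  3 ]
Row echelon form:
[ -5  3  -1  -2 ]
[  0  5  -5   4 ]
[  0  0  -3  -5 ]
[  0  0   0   3 ]

REF = [-5 3 -1 -2; 0 5 -5 4; 0 0 -3 -5; 0 0 0 3]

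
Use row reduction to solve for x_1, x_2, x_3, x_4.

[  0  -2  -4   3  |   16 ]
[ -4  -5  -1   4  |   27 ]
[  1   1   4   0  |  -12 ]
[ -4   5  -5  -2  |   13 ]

(-3, -1, -2, 2)

Forward elimination on [A|b]:
R1 <-> R2   (pivot in column 1 was zero)
[ -4  -5  -1   4   27 ]
[  0  -2  -4   3   16 ]
[  1   1   4   0  -12 ]
[ -4   5  -5  -2   13 ]
R3 <- R3 - (-1/4)*R1:  [     0   -1/4   15/4      1  -21/4 ]
R4 <- R4 - (1)*R1:  [   0   10   -4   -6  -14 ]
R3 <- R3 - (1/8)*R2:  [     0      0   17/4    5/8  -29/4 ]
R4 <- R4 - (-5)*R2:  [   0    0  -24    9   66 ]
R4 <- R4 - (-96/17)*R3:  [      0       0       0  213/17  426/17 ]
Row echelon form:
[ -4  -5    -1       4  |      27 ]
[  0  -2    -4       3  |      16 ]
[  0   0  17/4     5/8  |   -29/4 ]
[  0   0     0  213/17  |  426/17 ]
Back-substitution:
x_4 = (426/17) / (213/17) = 2
x_3 = (-29/4 - (5/8)*(2)) / (17/4) = -2
x_2 = (16 - (-4)*(-2) - (3)*(2)) / -2 = -1
x_1 = (27 - (-5)*(-1) - (-1)*(-2) - (4)*(2)) / -4 = -3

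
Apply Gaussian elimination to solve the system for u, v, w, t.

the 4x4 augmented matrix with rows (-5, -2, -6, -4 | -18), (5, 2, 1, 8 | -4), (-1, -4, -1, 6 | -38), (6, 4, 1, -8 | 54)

(2, 4, 2, -3)

Forward elimination on [A|b]:
R2 <- R2 - (-1)*R1:  [   0    0   -5    4  -22 ]
R3 <- R3 - (1/5)*R1:  [      0   -18/5     1/5    34/5  -172/5 ]
R4 <- R4 - (-6/5)*R1:  [     0    8/5  -31/5  -64/5  162/5 ]
R2 <-> R3   (pivot in column 2 was zero)
[ -5     -2     -6     -4     -18 ]
[  0  -18/5    1/5   34/5  -172/5 ]
[  0      0     -5      4     -22 ]
[  0    8/5  -31/5  -64/5   162/5 ]
R4 <- R4 - (-4/9)*R2:  [     0      0  -55/9  -88/9  154/9 ]
R4 <- R4 - (11/9)*R3:  [     0      0      0  -44/3     44 ]
Row echelon form:
[ -5     -2   -6     -4  |     -18 ]
[  0  -18/5  1/5   34/5  |  -172/5 ]
[  0      0   -5      4  |     -22 ]
[  0      0    0  -44/3  |      44 ]
Back-substitution:
t = (44) / (-44/3) = -3
w = (-22 - (4)*(-3)) / -5 = 2
v = (-172/5 - (1/5)*(2) - (34/5)*(-3)) / (-18/5) = 4
u = (-18 - (-2)*(4) - (-6)*(2) - (-4)*(-3)) / -5 = 2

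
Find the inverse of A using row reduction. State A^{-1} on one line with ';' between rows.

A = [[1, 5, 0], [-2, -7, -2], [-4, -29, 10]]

Gauss-Jordan on [A | I]:
R2 <- R2 - (-2)*R1:  [  0   3  -2  |   2   1   0 ]
R3 <- R3 - (-4)*R1:  [  0  -9  10  |   4   0   1 ]
R2 <- (1/3)*R2:  [    0     1  -2/3  |   2/3   1/3     0 ]
R1 <- R1 - (5)*R2:  [    1     0  10/3  |  -7/3  -5/3     0 ]
R3 <- R3 - (-9)*R2:  [  0   0   4  |  10   3   1 ]
R3 <- (1/4)*R3:  [   0    0    1  |  5/2  3/4  1/4 ]
R1 <- R1 - (10/3)*R3:  [     1      0      0  |  -32/3  -25/6   -5/6 ]
R2 <- R2 - (-2/3)*R3:  [   0    1    0  |  7/3  5/6  1/6 ]
Right block of [I | A^{-1}] is the inverse:
[ -32/3  -25/6  -5/6 ]
[   7/3    5/6   1/6 ]
[   5/2    3/4   1/4 ]

inverse = [-32/3 -25/6 -5/6; 7/3 5/6 1/6; 5/2 3/4 1/4]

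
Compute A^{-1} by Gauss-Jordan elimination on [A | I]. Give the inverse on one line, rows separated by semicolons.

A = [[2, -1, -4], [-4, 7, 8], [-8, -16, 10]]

Gauss-Jordan on [A | I]:
R1 <- (1/2)*R1:  [    1  -1/2    -2  |   1/2     0     0 ]
R2 <- R2 - (-4)*R1:  [ 0  5  0  |  2  1  0 ]
R3 <- R3 - (-8)*R1:  [   0  -20   -6  |    4    0    1 ]
R2 <- (1/5)*R2:  [   0    1    0  |  2/5  1/5    0 ]
R1 <- R1 - (-1/2)*R2:  [    1     0    -2  |  7/10  1/10     0 ]
R3 <- R3 - (-20)*R2:  [  0   0  -6  |  12   4   1 ]
R3 <- (1/-6)*R3:  [    0     0     1  |    -2  -2/3  -1/6 ]
R1 <- R1 - (-2)*R3:  [      1       0       0  |  -33/10  -37/30    -1/3 ]
Right block of [I | A^{-1}] is the inverse:
[ -33/10  -37/30  -1/3 ]
[    2/5     1/5     0 ]
[     -2    -2/3  -1/6 ]

inverse = [-33/10 -37/30 -1/3; 2/5 1/5 0; -2 -2/3 -1/6]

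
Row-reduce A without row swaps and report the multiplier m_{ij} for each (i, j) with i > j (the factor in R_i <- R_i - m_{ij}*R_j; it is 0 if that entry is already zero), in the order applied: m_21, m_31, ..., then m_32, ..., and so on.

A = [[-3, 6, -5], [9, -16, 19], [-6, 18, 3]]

multipliers: -3, 2, 3

Forward elimination:
R2 <- R2 - (-3)*R1:  [ 0  2  4 ]
R3 <- R3 - (2)*R1:  [  0   6  13 ]
R3 <- R3 - (3)*R2:  [ 0  0  1 ]
Multipliers (in order of application): m_{21} = -3, m_{31} = 2, m_{32} = 3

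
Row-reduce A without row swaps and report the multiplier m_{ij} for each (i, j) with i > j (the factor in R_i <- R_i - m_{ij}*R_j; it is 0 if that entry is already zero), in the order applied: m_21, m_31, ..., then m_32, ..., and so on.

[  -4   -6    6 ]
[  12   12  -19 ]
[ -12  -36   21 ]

multipliers: -3, 3, 3

Forward elimination:
R2 <- R2 - (-3)*R1:  [  0  -6  -1 ]
R3 <- R3 - (3)*R1:  [   0  -18    3 ]
R3 <- R3 - (3)*R2:  [ 0  0  6 ]
Multipliers (in order of application): m_{21} = -3, m_{31} = 3, m_{32} = 3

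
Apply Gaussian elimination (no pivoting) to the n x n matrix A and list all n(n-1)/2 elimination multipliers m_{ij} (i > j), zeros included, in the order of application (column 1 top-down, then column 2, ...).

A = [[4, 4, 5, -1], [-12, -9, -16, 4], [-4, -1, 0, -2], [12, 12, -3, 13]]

Forward elimination:
R2 <- R2 - (-3)*R1:  [  0   3  -1   1 ]
R3 <- R3 - (-1)*R1:  [  0   3   5  -3 ]
R4 <- R4 - (3)*R1:  [   0    0  -18   16 ]
R3 <- R3 - (1)*R2:  [  0   0   6  -4 ]
R4: entry in column 2 is already 0 -> m_{42} = 0 (no row operation needed)
R4 <- R4 - (-3)*R3:  [ 0  0  0  4 ]
Multipliers (in order of application): m_{21} = -3, m_{31} = -1, m_{41} = 3, m_{32} = 1, m_{42} = 0, m_{43} = -3

multipliers: -3, -1, 3, 1, 0, -3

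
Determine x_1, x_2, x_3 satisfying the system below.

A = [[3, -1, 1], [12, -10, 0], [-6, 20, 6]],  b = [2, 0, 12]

Forward elimination on [A|b]:
R2 <- R2 - (4)*R1:  [  0  -6  -4  -8 ]
R3 <- R3 - (-2)*R1:  [  0  18   8  16 ]
R3 <- R3 - (-3)*R2:  [  0   0  -4  -8 ]
Row echelon form:
[ 3  -1   1  |   2 ]
[ 0  -6  -4  |  -8 ]
[ 0   0  -4  |  -8 ]
Back-substitution:
x_3 = (-8) / -4 = 2
x_2 = (-8 - (-4)*(2)) / -6 = 0
x_1 = (2 - (-1)*(0) - (1)*(2)) / 3 = 0

(0, 0, 2)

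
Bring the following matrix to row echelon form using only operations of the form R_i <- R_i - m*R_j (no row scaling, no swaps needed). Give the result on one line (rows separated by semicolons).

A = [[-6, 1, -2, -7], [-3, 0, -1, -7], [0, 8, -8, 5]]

REF = [-6 1 -2 -7; 0 -1/2 0 -7/2; 0 0 -8 -51]

Forward elimination:
R2 <- R2 - (1/2)*R1:  [    0  -1/2     0  -7/2 ]
R3 <- R3 - (-16)*R2:  [   0    0   -8  -51 ]
Row echelon form:
[ -6     1  -2    -7 ]
[  0  -1/2   0  -7/2 ]
[  0     0  -8   -51 ]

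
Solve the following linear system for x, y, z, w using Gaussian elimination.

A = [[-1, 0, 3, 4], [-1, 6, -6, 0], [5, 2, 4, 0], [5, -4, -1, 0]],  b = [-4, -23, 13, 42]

(5, -4, -1, 1)

Forward elimination on [A|b]:
R2 <- R2 - (1)*R1:  [   0    6   -9   -4  -19 ]
R3 <- R3 - (-5)*R1:  [  0   2  19  20  -7 ]
R4 <- R4 - (-5)*R1:  [  0  -4  14  20  22 ]
R3 <- R3 - (1/3)*R2:  [    0     0    22  64/3  -2/3 ]
R4 <- R4 - (-2/3)*R2:  [    0     0     8  52/3  28/3 ]
R4 <- R4 - (4/11)*R3:  [      0       0       0  316/33  316/33 ]
Row echelon form:
[ -1  0   3       4  |      -4 ]
[  0  6  -9      -4  |     -19 ]
[  0  0  22    64/3  |    -2/3 ]
[  0  0   0  316/33  |  316/33 ]
Back-substitution:
w = (316/33) / (316/33) = 1
z = (-2/3 - (64/3)*(1)) / 22 = -1
y = (-19 - (-9)*(-1) - (-4)*(1)) / 6 = -4
x = (-4 - (3)*(-1) - (4)*(1)) / -1 = 5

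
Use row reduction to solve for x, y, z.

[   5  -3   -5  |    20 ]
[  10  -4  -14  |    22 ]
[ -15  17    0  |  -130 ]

Forward elimination on [A|b]:
R2 <- R2 - (2)*R1:  [   0    2   -4  -18 ]
R3 <- R3 - (-3)*R1:  [   0    8  -15  -70 ]
R3 <- R3 - (4)*R2:  [ 0  0  1  2 ]
Row echelon form:
[ 5  -3  -5  |   20 ]
[ 0   2  -4  |  -18 ]
[ 0   0   1  |    2 ]
Back-substitution:
z = (2) / 1 = 2
y = (-18 - (-4)*(2)) / 2 = -5
x = (20 - (-3)*(-5) - (-5)*(2)) / 5 = 3

(3, -5, 2)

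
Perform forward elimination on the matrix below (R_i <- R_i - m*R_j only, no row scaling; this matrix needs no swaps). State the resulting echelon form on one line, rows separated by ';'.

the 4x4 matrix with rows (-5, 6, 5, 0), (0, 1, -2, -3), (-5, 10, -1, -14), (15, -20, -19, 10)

REF = [-5 6 5 0; 0 1 -2 -3; 0 0 2 -2; 0 0 0 -4]

Forward elimination:
R3 <- R3 - (1)*R1:  [   0    4   -6  -14 ]
R4 <- R4 - (-3)*R1:  [  0  -2  -4  10 ]
R3 <- R3 - (4)*R2:  [  0   0   2  -2 ]
R4 <- R4 - (-2)*R2:  [  0   0  -8   4 ]
R4 <- R4 - (-4)*R3:  [  0   0   0  -4 ]
Row echelon form:
[ -5  6   5   0 ]
[  0  1  -2  -3 ]
[  0  0   2  -2 ]
[  0  0   0  -4 ]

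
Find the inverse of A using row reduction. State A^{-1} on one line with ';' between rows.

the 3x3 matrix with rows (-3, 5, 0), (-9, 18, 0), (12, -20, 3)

Gauss-Jordan on [A | I]:
R1 <- (1/-3)*R1:  [    1  -5/3     0  |  -1/3     0     0 ]
R2 <- R2 - (-9)*R1:  [  0   3   0  |  -3   1   0 ]
R3 <- R3 - (12)*R1:  [ 0  0  3  |  4  0  1 ]
R2 <- (1/3)*R2:  [   0    1    0  |   -1  1/3    0 ]
R1 <- R1 - (-5/3)*R2:  [   1    0    0  |   -2  5/9    0 ]
R3 <- (1/3)*R3:  [   0    0    1  |  4/3    0  1/3 ]
Right block of [I | A^{-1}] is the inverse:
[  -2  5/9    0 ]
[  -1  1/3    0 ]
[ 4/3    0  1/3 ]

inverse = [-2 5/9 0; -1 1/3 0; 4/3 0 1/3]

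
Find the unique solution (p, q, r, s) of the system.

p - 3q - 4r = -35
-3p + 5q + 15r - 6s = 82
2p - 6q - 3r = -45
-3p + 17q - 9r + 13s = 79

(0, 5, 5, 3)

Forward elimination on [A|b]:
R2 <- R2 - (-3)*R1:  [   0   -4    3   -6  -23 ]
R3 <- R3 - (2)*R1:  [  0   0   5   0  25 ]
R4 <- R4 - (-3)*R1:  [   0    8  -21   13  -26 ]
R4 <- R4 - (-2)*R2:  [   0    0  -15    1  -72 ]
R4 <- R4 - (-3)*R3:  [ 0  0  0  1  3 ]
Row echelon form:
[ 1  -3  -4   0  |  -35 ]
[ 0  -4   3  -6  |  -23 ]
[ 0   0   5   0  |   25 ]
[ 0   0   0   1  |    3 ]
Back-substitution:
s = (3) / 1 = 3
r = (25) / 5 = 5
q = (-23 - (3)*(5) - (-6)*(3)) / -4 = 5
p = (-35 - (-3)*(5) - (-4)*(5)) / 1 = 0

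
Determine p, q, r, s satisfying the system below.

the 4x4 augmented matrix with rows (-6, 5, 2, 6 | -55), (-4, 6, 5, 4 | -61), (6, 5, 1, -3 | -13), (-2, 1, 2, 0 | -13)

(1, -5, -3, -3)

Forward elimination on [A|b]:
R2 <- R2 - (2/3)*R1:  [     0    8/3   11/3      0  -73/3 ]
R3 <- R3 - (-1)*R1:  [   0   10    3    3  -68 ]
R4 <- R4 - (1/3)*R1:  [    0  -2/3   4/3    -2  16/3 ]
R3 <- R3 - (15/4)*R2:  [     0      0  -43/4      3   93/4 ]
R4 <- R4 - (-1/4)*R2:  [    0     0   9/4    -2  -3/4 ]
R4 <- R4 - (-9/43)*R3:  [      0       0       0  -59/43  177/43 ]
Row echelon form:
[ -6    5      2       6  |     -55 ]
[  0  8/3   11/3       0  |   -73/3 ]
[  0    0  -43/4       3  |    93/4 ]
[  0    0      0  -59/43  |  177/43 ]
Back-substitution:
s = (177/43) / (-59/43) = -3
r = (93/4 - (3)*(-3)) / (-43/4) = -3
q = (-73/3 - (11/3)*(-3)) / (8/3) = -5
p = (-55 - (5)*(-5) - (2)*(-3) - (6)*(-3)) / -6 = 1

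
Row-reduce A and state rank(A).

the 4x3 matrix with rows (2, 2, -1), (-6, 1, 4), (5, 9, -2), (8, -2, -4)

rank(A) = 3

Row reduction:
R2 <- R2 - (-3)*R1:  [ 0  7  1 ]
R3 <- R3 - (5/2)*R1:  [   0    4  1/2 ]
R4 <- R4 - (4)*R1:  [   0  -10    0 ]
R3 <- R3 - (4/7)*R2:  [     0      0  -1/14 ]
R4 <- R4 - (-10/7)*R2:  [    0     0  10/7 ]
R4 <- R4 - (-20)*R3:  [ 0  0  0 ]
Row echelon form:
[ 2  2     -1 ]
[ 0  7      1 ]
[ 0  0  -1/14 ]
[ 0  0      0 ]
Nonzero rows / pivot columns: 3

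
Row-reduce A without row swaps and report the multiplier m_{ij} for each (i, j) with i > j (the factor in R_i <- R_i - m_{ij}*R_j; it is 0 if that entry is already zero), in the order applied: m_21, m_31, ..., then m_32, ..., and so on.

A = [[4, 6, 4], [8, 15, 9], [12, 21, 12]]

multipliers: 2, 3, 1

Forward elimination:
R2 <- R2 - (2)*R1:  [ 0  3  1 ]
R3 <- R3 - (3)*R1:  [ 0  3  0 ]
R3 <- R3 - (1)*R2:  [  0   0  -1 ]
Multipliers (in order of application): m_{21} = 2, m_{31} = 3, m_{32} = 1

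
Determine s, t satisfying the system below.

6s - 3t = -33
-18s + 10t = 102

Forward elimination on [A|b]:
R2 <- R2 - (-3)*R1:  [ 0  1  3 ]
Row echelon form:
[ 6  -3  |  -33 ]
[ 0   1  |    3 ]
Back-substitution:
t = (3) / 1 = 3
s = (-33 - (-3)*(3)) / 6 = -4

(-4, 3)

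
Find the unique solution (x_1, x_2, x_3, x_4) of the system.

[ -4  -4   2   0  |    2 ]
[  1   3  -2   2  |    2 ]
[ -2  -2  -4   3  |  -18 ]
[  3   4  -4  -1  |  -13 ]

Forward elimination on [A|b]:
R2 <- R2 - (-1/4)*R1:  [    0     2  -3/2     2   5/2 ]
R3 <- R3 - (1/2)*R1:  [   0    0   -5    3  -19 ]
R4 <- R4 - (-3/4)*R1:  [     0      1   -5/2     -1  -23/2 ]
R4 <- R4 - (1/2)*R2:  [     0      0   -7/4     -2  -51/4 ]
R4 <- R4 - (7/20)*R3:  [      0       0       0  -61/20  -61/10 ]
Row echelon form:
[ -4  -4     2       0  |       2 ]
[  0   2  -3/2       2  |     5/2 ]
[  0   0    -5       3  |     -19 ]
[  0   0     0  -61/20  |  -61/10 ]
Back-substitution:
x_4 = (-61/10) / (-61/20) = 2
x_3 = (-19 - (3)*(2)) / -5 = 5
x_2 = (5/2 - (-3/2)*(5) - (2)*(2)) / 2 = 3
x_1 = (2 - (-4)*(3) - (2)*(5)) / -4 = -1

(-1, 3, 5, 2)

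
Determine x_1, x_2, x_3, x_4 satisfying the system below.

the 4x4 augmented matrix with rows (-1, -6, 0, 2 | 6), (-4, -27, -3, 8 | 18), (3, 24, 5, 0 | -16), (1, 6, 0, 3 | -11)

Forward elimination on [A|b]:
R2 <- R2 - (4)*R1:  [  0  -3  -3   0  -6 ]
R3 <- R3 - (-3)*R1:  [ 0  6  5  6  2 ]
R4 <- R4 - (-1)*R1:  [  0   0   0   5  -5 ]
R3 <- R3 - (-2)*R2:  [   0    0   -1    6  -10 ]
Row echelon form:
[ -1  -6   0  2  |    6 ]
[  0  -3  -3  0  |   -6 ]
[  0   0  -1  6  |  -10 ]
[  0   0   0  5  |   -5 ]
Back-substitution:
x_4 = (-5) / 5 = -1
x_3 = (-10 - (6)*(-1)) / -1 = 4
x_2 = (-6 - (-3)*(4)) / -3 = -2
x_1 = (6 - (-6)*(-2) - (2)*(-1)) / -1 = 4

(4, -2, 4, -1)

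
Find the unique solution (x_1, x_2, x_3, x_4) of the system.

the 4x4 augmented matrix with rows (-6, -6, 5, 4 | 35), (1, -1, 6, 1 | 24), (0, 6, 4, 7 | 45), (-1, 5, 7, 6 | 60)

Forward elimination on [A|b]:
R2 <- R2 - (-1/6)*R1:  [     0     -2   41/6    5/3  179/6 ]
R4 <- R4 - (1/6)*R1:  [     0      6   37/6   16/3  325/6 ]
R3 <- R3 - (-3)*R2:  [     0      0   49/2     12  269/2 ]
R4 <- R4 - (-3)*R2:  [     0      0   80/3   31/3  431/3 ]
R4 <- R4 - (160/147)*R3:  [        0         0         0  -401/147  -401/147 ]
Row echelon form:
[ -6  -6     5         4  |        35 ]
[  0  -2  41/6       5/3  |     179/6 ]
[  0   0  49/2        12  |     269/2 ]
[  0   0     0  -401/147  |  -401/147 ]
Back-substitution:
x_4 = (-401/147) / (-401/147) = 1
x_3 = (269/2 - (12)*(1)) / (49/2) = 5
x_2 = (179/6 - (41/6)*(5) - (5/3)*(1)) / -2 = 3
x_1 = (35 - (-6)*(3) - (5)*(5) - (4)*(1)) / -6 = -4

(-4, 3, 5, 1)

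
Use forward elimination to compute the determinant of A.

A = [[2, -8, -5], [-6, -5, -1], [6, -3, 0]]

Forward elimination:
R2 <- R2 - (-3)*R1:  [   0  -29  -16 ]
R3 <- R3 - (3)*R1:  [  0  21  15 ]
R3 <- R3 - (-21/29)*R2:  [     0      0  99/29 ]
Upper-triangular form:
[ 2   -8     -5 ]
[ 0  -29    -16 ]
[ 0    0  99/29 ]
det(A) = (-1)^0 * (2) * (-29) * (99/29) = -198  (0 row swaps -> sign +1)

det(A) = -198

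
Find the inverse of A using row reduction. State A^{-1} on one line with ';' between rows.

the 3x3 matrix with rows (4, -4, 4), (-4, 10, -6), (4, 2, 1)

inverse = [-11/12 -1/2 2/3; 5/6 1/2 -1/3; 2 1 -1]

Gauss-Jordan on [A | I]:
R1 <- (1/4)*R1:  [   1   -1    1  |  1/4    0    0 ]
R2 <- R2 - (-4)*R1:  [  0   6  -2  |   1   1   0 ]
R3 <- R3 - (4)*R1:  [  0   6  -3  |  -1   0   1 ]
R2 <- (1/6)*R2:  [    0     1  -1/3  |   1/6   1/6     0 ]
R1 <- R1 - (-1)*R2:  [    1     0   2/3  |  5/12   1/6     0 ]
R3 <- R3 - (6)*R2:  [  0   0  -1  |  -2  -1   1 ]
R3 <- (1/-1)*R3:  [  0   0   1  |   2   1  -1 ]
R1 <- R1 - (2/3)*R3:  [      1       0       0  |  -11/12    -1/2     2/3 ]
R2 <- R2 - (-1/3)*R3:  [    0     1     0  |   5/6   1/2  -1/3 ]
Right block of [I | A^{-1}] is the inverse:
[ -11/12  -1/2   2/3 ]
[    5/6   1/2  -1/3 ]
[      2     1    -1 ]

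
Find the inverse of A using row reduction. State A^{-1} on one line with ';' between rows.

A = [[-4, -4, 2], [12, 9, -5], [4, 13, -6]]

inverse = [-11/12 -1/6 -1/6; -13/3 -4/3 -1/3; -10 -3 -1]

Gauss-Jordan on [A | I]:
R1 <- (1/-4)*R1:  [    1     1  -1/2  |  -1/4     0     0 ]
R2 <- R2 - (12)*R1:  [  0  -3   1  |   3   1   0 ]
R3 <- R3 - (4)*R1:  [  0   9  -4  |   1   0   1 ]
R2 <- (1/-3)*R2:  [    0     1  -1/3  |    -1  -1/3     0 ]
R1 <- R1 - (1)*R2:  [    1     0  -1/6  |   3/4   1/3     0 ]
R3 <- R3 - (9)*R2:  [  0   0  -1  |  10   3   1 ]
R3 <- (1/-1)*R3:  [   0    0    1  |  -10   -3   -1 ]
R1 <- R1 - (-1/6)*R3:  [      1       0       0  |  -11/12    -1/6    -1/6 ]
R2 <- R2 - (-1/3)*R3:  [     0      1      0  |  -13/3   -4/3   -1/3 ]
Right block of [I | A^{-1}] is the inverse:
[ -11/12  -1/6  -1/6 ]
[  -13/3  -4/3  -1/3 ]
[    -10    -3    -1 ]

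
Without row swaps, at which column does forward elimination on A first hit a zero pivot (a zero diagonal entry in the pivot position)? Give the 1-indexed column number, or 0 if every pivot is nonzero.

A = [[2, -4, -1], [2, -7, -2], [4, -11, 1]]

Naive forward elimination:
R2 <- R2 - (1)*R1:  [  0  -3  -1 ]
R3 <- R3 - (2)*R1:  [  0  -3   3 ]
R3 <- R3 - (1)*R2:  [ 0  0  4 ]
All pivots nonzero; naive elimination completes without hitting a zero pivot.

first zero-pivot column = 0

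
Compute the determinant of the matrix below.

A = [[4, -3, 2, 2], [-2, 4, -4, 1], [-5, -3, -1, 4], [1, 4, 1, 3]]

det(A) = -652

Forward elimination:
R2 <- R2 - (-1/2)*R1:  [   0  5/2   -3    2 ]
R3 <- R3 - (-5/4)*R1:  [     0  -27/4    3/2   13/2 ]
R4 <- R4 - (1/4)*R1:  [    0  19/4   1/2   5/2 ]
R3 <- R3 - (-27/10)*R2:  [      0       0   -33/5  119/10 ]
R4 <- R4 - (19/10)*R2:  [      0       0    31/5  -13/10 ]
R4 <- R4 - (-31/33)*R3:  [      0       0       0  326/33 ]
Upper-triangular form:
[ 4   -3      2       2 ]
[ 0  5/2     -3       2 ]
[ 0    0  -33/5  119/10 ]
[ 0    0      0  326/33 ]
det(A) = (-1)^0 * (4) * (5/2) * (-33/5) * (326/33) = -652  (0 row swaps -> sign +1)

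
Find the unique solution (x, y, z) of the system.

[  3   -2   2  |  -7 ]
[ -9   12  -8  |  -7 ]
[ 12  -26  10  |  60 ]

Forward elimination on [A|b]:
R2 <- R2 - (-3)*R1:  [   0    6   -2  -28 ]
R3 <- R3 - (4)*R1:  [   0  -18    2   88 ]
R3 <- R3 - (-3)*R2:  [  0   0  -4   4 ]
Row echelon form:
[ 3  -2   2  |   -7 ]
[ 0   6  -2  |  -28 ]
[ 0   0  -4  |    4 ]
Back-substitution:
z = (4) / -4 = -1
y = (-28 - (-2)*(-1)) / 6 = -5
x = (-7 - (-2)*(-5) - (2)*(-1)) / 3 = -5

(-5, -5, -1)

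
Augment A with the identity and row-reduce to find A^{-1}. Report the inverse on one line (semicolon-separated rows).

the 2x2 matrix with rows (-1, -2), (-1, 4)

Gauss-Jordan on [A | I]:
R1 <- (1/-1)*R1:  [  1   2  |  -1   0 ]
R2 <- R2 - (-1)*R1:  [  0   6  |  -1   1 ]
R2 <- (1/6)*R2:  [    0     1  |  -1/6   1/6 ]
R1 <- R1 - (2)*R2:  [    1     0  |  -2/3  -1/3 ]
Right block of [I | A^{-1}] is the inverse:
[ -2/3  -1/3 ]
[ -1/6   1/6 ]

inverse = [-2/3 -1/3; -1/6 1/6]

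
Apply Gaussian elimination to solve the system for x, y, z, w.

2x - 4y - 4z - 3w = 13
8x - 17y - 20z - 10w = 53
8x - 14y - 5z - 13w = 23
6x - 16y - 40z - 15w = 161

(1, 5, -4, -5)

Forward elimination on [A|b]:
R2 <- R2 - (4)*R1:  [  0  -1  -4   2   1 ]
R3 <- R3 - (4)*R1:  [   0    2   11   -1  -29 ]
R4 <- R4 - (3)*R1:  [   0   -4  -28   -6  122 ]
R3 <- R3 - (-2)*R2:  [   0    0    3    3  -27 ]
R4 <- R4 - (4)*R2:  [   0    0  -12  -14  118 ]
R4 <- R4 - (-4)*R3:  [  0   0   0  -2  10 ]
Row echelon form:
[ 2  -4  -4  -3  |   13 ]
[ 0  -1  -4   2  |    1 ]
[ 0   0   3   3  |  -27 ]
[ 0   0   0  -2  |   10 ]
Back-substitution:
w = (10) / -2 = -5
z = (-27 - (3)*(-5)) / 3 = -4
y = (1 - (-4)*(-4) - (2)*(-5)) / -1 = 5
x = (13 - (-4)*(5) - (-4)*(-4) - (-3)*(-5)) / 2 = 1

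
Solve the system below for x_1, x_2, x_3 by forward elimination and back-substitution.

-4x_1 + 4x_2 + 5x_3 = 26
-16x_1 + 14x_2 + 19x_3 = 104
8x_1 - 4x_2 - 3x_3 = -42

Forward elimination on [A|b]:
R2 <- R2 - (4)*R1:  [  0  -2  -1   0 ]
R3 <- R3 - (-2)*R1:  [  0   4   7  10 ]
R3 <- R3 - (-2)*R2:  [  0   0   5  10 ]
Row echelon form:
[ -4   4   5  |  26 ]
[  0  -2  -1  |   0 ]
[  0   0   5  |  10 ]
Back-substitution:
x_3 = (10) / 5 = 2
x_2 = (0 - (-1)*(2)) / -2 = -1
x_1 = (26 - (4)*(-1) - (5)*(2)) / -4 = -5

(-5, -1, 2)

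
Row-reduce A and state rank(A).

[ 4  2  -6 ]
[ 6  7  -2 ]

Row reduction:
R2 <- R2 - (3/2)*R1:  [ 0  4  7 ]
Row echelon form:
[ 4  2  -6 ]
[ 0  4   7 ]
Nonzero rows / pivot columns: 2

rank(A) = 2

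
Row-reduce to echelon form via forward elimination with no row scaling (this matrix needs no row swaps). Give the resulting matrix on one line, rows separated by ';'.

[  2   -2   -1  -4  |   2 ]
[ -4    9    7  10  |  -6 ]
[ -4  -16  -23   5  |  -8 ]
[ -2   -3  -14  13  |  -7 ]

Forward elimination:
R2 <- R2 - (-2)*R1:  [  0   5   5   2  -2 ]
R3 <- R3 - (-2)*R1:  [   0  -20  -25   -3   -4 ]
R4 <- R4 - (-1)*R1:  [   0   -5  -15    9   -5 ]
R3 <- R3 - (-4)*R2:  [   0    0   -5    5  -12 ]
R4 <- R4 - (-1)*R2:  [   0    0  -10   11   -7 ]
R4 <- R4 - (2)*R3:  [  0   0   0   1  17 ]
Row echelon form:
[ 2  -2  -1  -4  |    2 ]
[ 0   5   5   2  |   -2 ]
[ 0   0  -5   5  |  -12 ]
[ 0   0   0   1  |   17 ]

REF = [2 -2 -1 -4 2; 0 5 5 2 -2; 0 0 -5 5 -12; 0 0 0 1 17]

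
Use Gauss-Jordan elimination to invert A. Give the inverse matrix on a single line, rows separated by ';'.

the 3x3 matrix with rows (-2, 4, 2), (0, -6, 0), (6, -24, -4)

inverse = [1 -4/3 1/2; 0 -1/6 0; 3/2 -1 1/2]

Gauss-Jordan on [A | I]:
R1 <- (1/-2)*R1:  [    1    -2    -1  |  -1/2     0     0 ]
R3 <- R3 - (6)*R1:  [   0  -12    2  |    3    0    1 ]
R2 <- (1/-6)*R2:  [    0     1     0  |     0  -1/6     0 ]
R1 <- R1 - (-2)*R2:  [    1     0    -1  |  -1/2  -1/3     0 ]
R3 <- R3 - (-12)*R2:  [  0   0   2  |   3  -2   1 ]
R3 <- (1/2)*R3:  [   0    0    1  |  3/2   -1  1/2 ]
R1 <- R1 - (-1)*R3:  [    1     0     0  |     1  -4/3   1/2 ]
Right block of [I | A^{-1}] is the inverse:
[   1  -4/3  1/2 ]
[   0  -1/6    0 ]
[ 3/2    -1  1/2 ]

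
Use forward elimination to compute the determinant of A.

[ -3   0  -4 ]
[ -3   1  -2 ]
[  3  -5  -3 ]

det(A) = -9

Forward elimination:
R2 <- R2 - (1)*R1:  [ 0  1  2 ]
R3 <- R3 - (-1)*R1:  [  0  -5  -7 ]
R3 <- R3 - (-5)*R2:  [ 0  0  3 ]
Upper-triangular form:
[ -3  0  -4 ]
[  0  1   2 ]
[  0  0   3 ]
det(A) = (-1)^0 * (-3) * (1) * (3) = -9  (0 row swaps -> sign +1)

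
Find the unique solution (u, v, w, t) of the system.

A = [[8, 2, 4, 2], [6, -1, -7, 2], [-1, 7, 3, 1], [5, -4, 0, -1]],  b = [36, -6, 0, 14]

Forward elimination on [A|b]:
R2 <- R2 - (3/4)*R1:  [    0  -5/2   -10   1/2   -33 ]
R3 <- R3 - (-1/8)*R1:  [    0  29/4   7/2   5/4   9/2 ]
R4 <- R4 - (5/8)*R1:  [     0  -21/4   -5/2   -9/4  -17/2 ]
R3 <- R3 - (-29/10)*R2:  [      0       0   -51/2   27/10  -456/5 ]
R4 <- R4 - (21/10)*R2:  [      0       0    37/2  -33/10   304/5 ]
R4 <- R4 - (-37/51)*R3:  [       0        0        0  -114/85  -456/85 ]
Row echelon form:
[ 8     2      4        2  |       36 ]
[ 0  -5/2    -10      1/2  |      -33 ]
[ 0     0  -51/2    27/10  |   -456/5 ]
[ 0     0      0  -114/85  |  -456/85 ]
Back-substitution:
t = (-456/85) / (-114/85) = 4
w = (-456/5 - (27/10)*(4)) / (-51/2) = 4
v = (-33 - (-10)*(4) - (1/2)*(4)) / (-5/2) = -2
u = (36 - (2)*(-2) - (4)*(4) - (2)*(4)) / 8 = 2

(2, -2, 4, 4)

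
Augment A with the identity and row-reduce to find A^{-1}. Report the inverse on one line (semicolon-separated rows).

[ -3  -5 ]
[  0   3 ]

Gauss-Jordan on [A | I]:
R1 <- (1/-3)*R1:  [    1   5/3  |  -1/3     0 ]
R2 <- (1/3)*R2:  [   0    1  |    0  1/3 ]
R1 <- R1 - (5/3)*R2:  [    1     0  |  -1/3  -5/9 ]
Right block of [I | A^{-1}] is the inverse:
[ -1/3  -5/9 ]
[    0   1/3 ]

inverse = [-1/3 -5/9; 0 1/3]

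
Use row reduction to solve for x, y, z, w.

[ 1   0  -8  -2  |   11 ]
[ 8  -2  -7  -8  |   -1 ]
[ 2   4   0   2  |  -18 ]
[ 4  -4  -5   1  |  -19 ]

Forward elimination on [A|b]:
R2 <- R2 - (8)*R1:  [   0   -2   57    8  -89 ]
R3 <- R3 - (2)*R1:  [   0    4   16    6  -40 ]
R4 <- R4 - (4)*R1:  [   0   -4   27    9  -63 ]
R3 <- R3 - (-2)*R2:  [    0     0   130    22  -218 ]
R4 <- R4 - (2)*R2:  [   0    0  -87   -7  115 ]
R4 <- R4 - (-87/130)*R3:  [        0         0         0    502/65  -2008/65 ]
Row echelon form:
[ 1   0   -8      -2  |        11 ]
[ 0  -2   57       8  |       -89 ]
[ 0   0  130      22  |      -218 ]
[ 0   0    0  502/65  |  -2008/65 ]
Back-substitution:
w = (-2008/65) / (502/65) = -4
z = (-218 - (22)*(-4)) / 130 = -1
y = (-89 - (57)*(-1) - (8)*(-4)) / -2 = 0
x = (11 - (-8)*(-1) - (-2)*(-4)) / 1 = -5

(-5, 0, -1, -4)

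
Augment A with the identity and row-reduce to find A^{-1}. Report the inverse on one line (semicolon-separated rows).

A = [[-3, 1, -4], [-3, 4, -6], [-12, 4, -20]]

inverse = [-14/9 1/9 5/18; 1/3 1/3 -1/6; 1 0 -1/4]

Gauss-Jordan on [A | I]:
R1 <- (1/-3)*R1:  [    1  -1/3   4/3  |  -1/3     0     0 ]
R2 <- R2 - (-3)*R1:  [  0   3  -2  |  -1   1   0 ]
R3 <- R3 - (-12)*R1:  [  0   0  -4  |  -4   0   1 ]
R2 <- (1/3)*R2:  [    0     1  -2/3  |  -1/3   1/3     0 ]
R1 <- R1 - (-1/3)*R2:  [    1     0  10/9  |  -4/9   1/9     0 ]
R3 <- (1/-4)*R3:  [    0     0     1  |     1     0  -1/4 ]
R1 <- R1 - (10/9)*R3:  [     1      0      0  |  -14/9    1/9   5/18 ]
R2 <- R2 - (-2/3)*R3:  [    0     1     0  |   1/3   1/3  -1/6 ]
Right block of [I | A^{-1}] is the inverse:
[ -14/9  1/9  5/18 ]
[   1/3  1/3  -1/6 ]
[     1    0  -1/4 ]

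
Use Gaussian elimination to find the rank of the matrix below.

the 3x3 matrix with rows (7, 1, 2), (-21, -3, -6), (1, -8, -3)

Row reduction:
R2 <- R2 - (-3)*R1:  [ 0  0  0 ]
R3 <- R3 - (1/7)*R1:  [     0  -57/7  -23/7 ]
R2 <-> R3   (pivot in column 2 was zero)
[ 7      1      2 ]
[ 0  -57/7  -23/7 ]
[ 0      0      0 ]
Row echelon form:
[ 7      1      2 ]
[ 0  -57/7  -23/7 ]
[ 0      0      0 ]
Nonzero rows / pivot columns: 2

rank(A) = 2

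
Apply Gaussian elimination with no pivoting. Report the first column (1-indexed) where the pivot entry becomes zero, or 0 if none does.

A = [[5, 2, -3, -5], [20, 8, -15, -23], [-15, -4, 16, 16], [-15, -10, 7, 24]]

Naive forward elimination:
R2 <- R2 - (4)*R1:  [  0   0  -3  -3 ]
R3 <- R3 - (-3)*R1:  [ 0  2  7  1 ]
R4 <- R4 - (-3)*R1:  [  0  -4  -2   9 ]
Matrix at this point:
[ 5   2  -3  -5 ]
[ 0   0  -3  -3 ]
[ 0   2   7   1 ]
[ 0  -4  -2   9 ]
Pivot entry (2,2) is zero but row 3 has 2 in column 2 -> naive elimination stops; a row interchange (e.g. R2 <-> R3) would be required here.

first zero-pivot column = 2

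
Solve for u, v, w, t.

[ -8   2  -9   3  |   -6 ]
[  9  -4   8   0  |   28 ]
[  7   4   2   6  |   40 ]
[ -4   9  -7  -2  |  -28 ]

(4, -2, -2, 4)

Forward elimination on [A|b]:
R2 <- R2 - (-9/8)*R1:  [     0   -7/4  -17/8   27/8   85/4 ]
R3 <- R3 - (-7/8)*R1:  [     0   23/4  -47/8   69/8  139/4 ]
R4 <- R4 - (1/2)*R1:  [    0     8  -5/2  -7/2   -25 ]
R3 <- R3 - (-23/7)*R2:  [     0      0  -90/7  138/7  732/7 ]
R4 <- R4 - (-32/7)*R2:  [       0        0  -171/14   167/14    505/7 ]
R4 <- R4 - (19/20)*R3:  [      0       0       0   -34/5  -136/5 ]
Row echelon form:
[ -8     2     -9      3  |      -6 ]
[  0  -7/4  -17/8   27/8  |    85/4 ]
[  0     0  -90/7  138/7  |   732/7 ]
[  0     0      0  -34/5  |  -136/5 ]
Back-substitution:
t = (-136/5) / (-34/5) = 4
w = (732/7 - (138/7)*(4)) / (-90/7) = -2
v = (85/4 - (-17/8)*(-2) - (27/8)*(4)) / (-7/4) = -2
u = (-6 - (2)*(-2) - (-9)*(-2) - (3)*(4)) / -8 = 4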